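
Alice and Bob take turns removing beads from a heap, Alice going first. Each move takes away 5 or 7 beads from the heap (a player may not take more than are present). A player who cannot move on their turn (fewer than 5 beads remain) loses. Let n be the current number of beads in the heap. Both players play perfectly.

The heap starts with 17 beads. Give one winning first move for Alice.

Remove 5, leaving 12.

Use the standard recursion: the mover loses at a terminal position; elsewhere, the mover wins exactly when some move hands the opponent an L position.
n=0: no move → L
n=1: no move → L
n=2: no move → L
n=3: no move → L
n=4: no move → L
n=5: W (go to 0, an L position)
n=6: W (go to 1, an L position)
n=7: W (go to 2, an L position)
n=8: W (go to 3, an L position)
n=9: W (go to 4, an L position)
n=10: W (go to 3, an L position)
n=11: W (go to 4, an L position)
n=12: L (options 7(W), 5(W) are all W)
n=13: L (options 8(W), 6(W) are all W)
n=14: L (options 9(W), 7(W) are all W)
n=15: L (options 10(W), 8(W) are all W)
n=16: L (options 11(W), 9(W) are all W)
n=17: W (go to 12, an L position)
From 17, the L positions reachable in one move are: 12.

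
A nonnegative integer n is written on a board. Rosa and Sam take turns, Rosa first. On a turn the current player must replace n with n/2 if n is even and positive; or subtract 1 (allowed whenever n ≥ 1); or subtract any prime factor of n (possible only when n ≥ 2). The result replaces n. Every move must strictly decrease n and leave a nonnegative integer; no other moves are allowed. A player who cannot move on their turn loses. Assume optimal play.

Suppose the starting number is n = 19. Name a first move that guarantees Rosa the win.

Move to 0.

Use the standard recursion: the mover loses at a terminal position; elsewhere, the mover wins exactly when some move hands the opponent an L position.
n=0: no move → L
n=1: →0(L), so W
n=2: →0(L), so W
n=3: →0(L), so W
n=4: →2(W), 3(W) — all W, so L
n=5: →0(L), so W
n=6: →4(L), so W
n=7: →0(L), so W
n=8: →4(L), so W
n=9: →6(W), 8(W) — all W, so L
n=10: →9(L), so W
n=11: →0(L), so W
n=12: →9(L), so W
n=13: →0(L), so W
n=14: →7(W), 12(W), 13(W) — all W, so L
n=15: →14(L), so W
n=16: →14(L), so W
n=17: →0(L), so W
n=18: →9(L), so W
n=19: →0(L), so W
From 19, the L positions reachable in one move are: 0.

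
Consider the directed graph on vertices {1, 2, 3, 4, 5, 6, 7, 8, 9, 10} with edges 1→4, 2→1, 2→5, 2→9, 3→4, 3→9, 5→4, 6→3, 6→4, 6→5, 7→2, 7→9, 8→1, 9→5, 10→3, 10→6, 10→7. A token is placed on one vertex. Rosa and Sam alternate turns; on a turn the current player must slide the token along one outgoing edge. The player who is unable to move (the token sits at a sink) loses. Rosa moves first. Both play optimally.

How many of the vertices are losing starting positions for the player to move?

Positions with no move are L. A position that does have a move is losing for the player to move precisely when every available move leads to a winning position for the opponent. Fill in the labels:
Every edge goes from a vertex to one that appears earlier in the order 4, 5, 9, 1, 2, 7, 8, 3, 6, 10, so processing vertices in that order labels each vertex after all of its successors.
4: no outgoing edge → L
5: W (go to 4, an L position)
9: L (sole option 5(W) is W)
1: W (go to 4, an L position)
2: W (go to 9, an L position)
7: W (go to 9, an L position)
8: L (sole option 1(W) is W)
3: W (go to 9, an L position)
6: W (go to 4, an L position)
10: L (options 6(W), 3(W), 7(W) are all W)
The L vertices are 4, 8, 9, 10; that is 4 in all.

4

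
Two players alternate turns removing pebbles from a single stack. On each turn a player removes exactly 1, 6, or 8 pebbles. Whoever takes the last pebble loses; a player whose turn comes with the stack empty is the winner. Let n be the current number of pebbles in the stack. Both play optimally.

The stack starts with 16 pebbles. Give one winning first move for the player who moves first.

Remove 1, leaving 15.

Build the W/L table. Terminal = W. A non-terminal position is W if it has a move to some L; otherwise it is L.
n=0: no move; the opponent has just taken the last pebble and therefore loses → W
n=1: the only move is to 0(W), a W ⇒ L
n=2: can move to 1, which is L ⇒ W
n=3: the only move is to 2(W), a W ⇒ L
n=4: can move to 3, which is L ⇒ W
n=5: the only move is to 4(W), a W ⇒ L
n=6: can move to 5, which is L ⇒ W
n=7: can move to 1, which is L ⇒ W
n=8: moves to 7(W), 2(W), 0(W); every one is W ⇒ L
n=9: can move to 8, which is L ⇒ W
n=10: moves to 9(W), 4(W), 2(W); every one is W ⇒ L
n=11: can move to 10, which is L ⇒ W
n=12: moves to 11(W), 6(W), 4(W); every one is W ⇒ L
n=13: can move to 12, which is L ⇒ W
n=14: can move to 8, which is L ⇒ W
n=15: moves to 14(W), 9(W), 7(W); every one is W ⇒ L
n=16: can move to 15, which is L ⇒ W
From 16, the L positions reachable in one move are: 15, 10, 8. Any move reaching one of these is winning.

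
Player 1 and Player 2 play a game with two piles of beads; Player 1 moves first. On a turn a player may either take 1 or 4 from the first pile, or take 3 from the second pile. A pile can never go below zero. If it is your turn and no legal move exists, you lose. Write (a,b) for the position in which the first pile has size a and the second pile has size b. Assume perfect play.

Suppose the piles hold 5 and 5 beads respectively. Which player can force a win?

Work bottom-up. With no move the player to move loses. Otherwise the position is W if at least one move leads to an L position for the opponent, and L if every move leads to a W.
No move ever increases a pile, so every position that can arise here has a ≤ 5 and b ≤ 5; it is enough to label the cells with 0 ≤ a ≤ 5 and 0 ≤ b ≤ 5.
Every move lowers a or b (never raises either), so fill the grid row by row in increasing a, and left to right within a row: each cell's successors are then already labelled.
      b=0  b=1  b=2  b=3  b=4  b=5
a=0:    L    L    L    W    W    W
a=1:    W    W    W    L    L    L
a=2:    L    L    L    W    W    W
a=3:    W    W    W    L    L    L
a=4:    W    W    W    W    W    W
a=5:    L    L    L    W    W    W
Cells with no legal move (terminal, hence L): (0,0), (0,1), (0,2).
The remaining L cells, each justified by listing all of its moves:
(1,3): moves to (0,3)(W), (1,0)(W); every one is W ⇒ L
(1,4): moves to (0,4)(W), (1,1)(W); every one is W ⇒ L
(1,5): moves to (0,5)(W), (1,2)(W); every one is W ⇒ L
(2,0): the only move is to (1,0)(W), a W ⇒ L
(2,1): the only move is to (1,1)(W), a W ⇒ L
(2,2): the only move is to (1,2)(W), a W ⇒ L
(3,3): moves to (2,3)(W), (3,0)(W); every one is W ⇒ L
(3,4): moves to (2,4)(W), (3,1)(W); every one is W ⇒ L
(3,5): moves to (2,5)(W), (3,2)(W); every one is W ⇒ L
(5,0): moves to (4,0)(W), (1,0)(W); every one is W ⇒ L
(5,1): moves to (4,1)(W), (1,1)(W); every one is W ⇒ L
(5,2): moves to (4,2)(W), (1,2)(W); every one is W ⇒ L
Every other cell has at least one move into one of the L cells above, so it is W.
The starting position (5,5) is W: Player 1 should move to (1,5), handing over an L position.

Player 1 wins.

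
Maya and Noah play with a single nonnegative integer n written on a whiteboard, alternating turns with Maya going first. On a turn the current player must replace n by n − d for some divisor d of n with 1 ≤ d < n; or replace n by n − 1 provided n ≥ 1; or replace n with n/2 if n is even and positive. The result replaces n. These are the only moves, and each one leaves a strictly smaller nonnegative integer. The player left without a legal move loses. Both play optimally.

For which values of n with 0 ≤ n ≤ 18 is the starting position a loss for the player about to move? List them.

0, 2, 5, 7, 9, 11, 13, 15, 17

Classify positions by backward induction: terminal positions (no move available) are L. From any other position, the mover wins iff some move reaches an L.
n=0: no move → L
n=1: can move to 0, which is L ⇒ W
n=2: the only move is to 1(W), a W ⇒ L
n=3: can move to 2, which is L ⇒ W
n=4: can move to 2, which is L ⇒ W
n=5: the only move is to 4(W), a W ⇒ L
n=6: can move to 5, which is L ⇒ W
n=7: the only move is to 6(W), a W ⇒ L
n=8: can move to 7, which is L ⇒ W
n=9: moves to 6(W), 8(W); every one is W ⇒ L
n=10: can move to 5, which is L ⇒ W
n=11: the only move is to 10(W), a W ⇒ L
n=12: can move to 9, which is L ⇒ W
n=13: the only move is to 12(W), a W ⇒ L
n=14: can move to 7, which is L ⇒ W
n=15: moves to 10(W), 12(W), 14(W); every one is W ⇒ L
n=16: can move to 15, which is L ⇒ W
n=17: the only move is to 16(W), a W ⇒ L
n=18: can move to 9, which is L ⇒ W
The losing starting values of n are exactly the entries labelled L in this table (9 of them).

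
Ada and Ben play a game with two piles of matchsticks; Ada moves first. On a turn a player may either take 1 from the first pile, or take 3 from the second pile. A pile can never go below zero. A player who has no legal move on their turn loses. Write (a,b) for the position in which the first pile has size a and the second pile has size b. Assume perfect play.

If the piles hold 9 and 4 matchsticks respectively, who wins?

Ben wins.

Classify positions by backward induction: terminal positions (no move available) are L. From any other position, the mover wins iff some move reaches an L.
No move ever increases a pile, so every position that can arise here has a ≤ 9 and b ≤ 4; it is enough to label the cells with 0 ≤ a ≤ 9 and 0 ≤ b ≤ 4.
Every move lowers a or b (never raises either), so fill the grid row by row in increasing a, and left to right within a row: each cell's successors are then already labelled.
      b=0  b=1  b=2  b=3  b=4
a=0:    L    L    L    W    W
a=1:    W    W    W    L    L
a=2:    L    L    L    W    W
a=3:    W    W    W    L    L
a=4:    L    L    L    W    W
a=5:    W    W    W    L    L
a=6:    L    L    L    W    W
a=7:    W    W    W    L    L
a=8:    L    L    L    W    W
a=9:    W    W    W    L    L
Cells with no legal move (terminal, hence L): (0,0), (0,1), (0,2).
The remaining L cells, each justified by listing all of its moves:
(1,3): L (options (0,3)(W), (1,0)(W) are all W)
(1,4): L (options (0,4)(W), (1,1)(W) are all W)
(2,0): L (sole option (1,0)(W) is W)
(2,1): L (sole option (1,1)(W) is W)
(2,2): L (sole option (1,2)(W) is W)
(3,3): L (options (2,3)(W), (3,0)(W) are all W)
(3,4): L (options (2,4)(W), (3,1)(W) are all W)
(4,0): L (sole option (3,0)(W) is W)
(4,1): L (sole option (3,1)(W) is W)
(4,2): L (sole option (3,2)(W) is W)
(5,3): L (options (4,3)(W), (5,0)(W) are all W)
(5,4): L (options (4,4)(W), (5,1)(W) are all W)
(6,0): L (sole option (5,0)(W) is W)
(6,1): L (sole option (5,1)(W) is W)
(6,2): L (sole option (5,2)(W) is W)
(7,3): L (options (6,3)(W), (7,0)(W) are all W)
(7,4): L (options (6,4)(W), (7,1)(W) are all W)
(8,0): L (sole option (7,0)(W) is W)
(8,1): L (sole option (7,1)(W) is W)
(8,2): L (sole option (7,2)(W) is W)
(9,3): L (options (8,3)(W), (9,0)(W) are all W)
(9,4): L (options (8,4)(W), (9,1)(W) are all W)
Every other cell has at least one move into one of the L cells above, so it is W.
Every move from (9,4) reaches a W position, so the mover loses.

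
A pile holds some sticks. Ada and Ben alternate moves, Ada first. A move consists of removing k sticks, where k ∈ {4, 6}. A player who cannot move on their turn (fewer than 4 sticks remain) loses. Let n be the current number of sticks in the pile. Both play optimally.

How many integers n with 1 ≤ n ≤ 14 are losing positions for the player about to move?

Label each position W (a win for the player to move) or L (a loss). A position with no legal move is L; any other position is W exactly when some move reaches an L, and L when every move reaches a W.
n=0: no move → L
n=1: no move → L
n=2: no move → L
n=3: no move → L
n=4: →0(L), so W
n=5: →1(L), so W
n=6: →2(L), so W
n=7: →3(L), so W
n=8: →2(L), so W
n=9: →3(L), so W
n=10: →6(W), 4(W) — all W, so L
n=11: →7(W), 5(W) — all W, so L
n=12: →8(W), 6(W) — all W, so L
n=13: →9(W), 7(W) — all W, so L
n=14: →10(L), so W
L entries with 1 ≤ n ≤ 14 (n=0 is outside the asked range and is not counted): n = 1, 2, 3, 10, 11, 12, 13; that makes 7.

7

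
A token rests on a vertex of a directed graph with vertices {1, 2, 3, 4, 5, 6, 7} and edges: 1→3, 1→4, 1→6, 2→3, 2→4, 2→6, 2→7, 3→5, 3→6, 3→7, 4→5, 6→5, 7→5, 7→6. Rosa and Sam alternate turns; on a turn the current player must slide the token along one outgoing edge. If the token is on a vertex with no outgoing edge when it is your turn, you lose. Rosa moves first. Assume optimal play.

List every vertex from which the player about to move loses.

1, 2, 5

Label each position W (a win for the player to move) or L (a loss). A position with no legal move is L; any other position is W exactly when some move reaches an L, and L when every move reaches a W.
Every edge goes from a vertex to one that appears earlier in the order 5, 6, 7, 4, 3, 1, 2, so processing vertices in that order labels each vertex after all of its successors.
5: no outgoing edge → L
6: W (go to 5, an L position)
7: W (go to 5, an L position)
4: W (go to 5, an L position)
3: W (go to 5, an L position)
1: L (options 3(W), 4(W), 6(W) are all W)
2: L (options 3(W), 4(W), 7(W), 6(W) are all W)
Reading off the rows marked L gives the requested list; there are 3 such vertices.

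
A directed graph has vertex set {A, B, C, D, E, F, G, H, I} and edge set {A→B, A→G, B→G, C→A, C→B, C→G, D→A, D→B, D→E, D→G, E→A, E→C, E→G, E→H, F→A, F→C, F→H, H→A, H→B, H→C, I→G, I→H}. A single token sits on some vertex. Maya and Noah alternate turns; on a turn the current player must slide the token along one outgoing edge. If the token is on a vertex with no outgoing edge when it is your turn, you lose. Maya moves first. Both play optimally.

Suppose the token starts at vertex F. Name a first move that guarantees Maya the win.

Use the standard recursion: the mover loses at a terminal position; elsewhere, the mover wins exactly when some move hands the opponent an L position.
Every edge goes from a vertex to one that appears earlier in the order G, B, A, C, H, E, D, F, I, so processing vertices in that order labels each vertex after all of its successors.
G: no outgoing edge → L
B: reaches L-position G → W
A: reaches L-position G → W
C: reaches L-position G → W
H: only reaches C(W), A(W), B(W), all W → L
E: reaches L-position H → W
D: reaches L-position G → W
F: reaches L-position H → W
I: reaches L-position H → W
From F, the L positions reachable in one move are: H.

Move to H.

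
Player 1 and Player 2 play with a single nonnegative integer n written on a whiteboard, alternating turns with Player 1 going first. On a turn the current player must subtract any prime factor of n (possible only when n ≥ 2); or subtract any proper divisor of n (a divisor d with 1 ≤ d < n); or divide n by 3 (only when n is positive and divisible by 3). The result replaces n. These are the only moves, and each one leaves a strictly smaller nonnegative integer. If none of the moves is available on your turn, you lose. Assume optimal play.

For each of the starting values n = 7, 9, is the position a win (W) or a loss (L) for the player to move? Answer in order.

7: W, 9: L

Label each position W (a win for the player to move) or L (a loss). A position with no legal move is L; any other position is W exactly when some move reaches an L, and L when every move reaches a W.
n=0: no move → L
n=1: no move → L
n=2: can move to 0, which is L ⇒ W
n=3: can move to 0, which is L ⇒ W
n=4: moves to 2(W), 3(W); every one is W ⇒ L
n=5: can move to 0, which is L ⇒ W
n=6: can move to 4, which is L ⇒ W
n=7: can move to 0, which is L ⇒ W
n=8: can move to 4, which is L ⇒ W
n=9: moves to 3(W), 6(W), 8(W); every one is W ⇒ L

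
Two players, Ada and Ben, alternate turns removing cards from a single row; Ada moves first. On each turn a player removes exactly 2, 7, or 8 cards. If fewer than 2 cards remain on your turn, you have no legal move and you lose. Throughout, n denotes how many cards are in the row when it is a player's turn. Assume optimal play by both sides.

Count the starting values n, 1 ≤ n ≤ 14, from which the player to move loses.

5

Compute win/loss labels from the base case upward. A position with no move is L. Any other position is W if it can reach an L in one move, else L.
n=0: no move → L
n=1: no move → L
n=2: W (go to 0, an L position)
n=3: W (go to 1, an L position)
n=4: L (sole option 2(W) is W)
n=5: L (sole option 3(W) is W)
n=6: W (go to 4, an L position)
n=7: W (go to 5, an L position)
n=8: W (go to 1, an L position)
n=9: W (go to 1, an L position)
n=10: L (options 8(W), 3(W), 2(W) are all W)
n=11: W (go to 4, an L position)
n=12: W (go to 10, an L position)
n=13: W (go to 5, an L position)
n=14: L (options 12(W), 7(W), 6(W) are all W)
L entries with 1 ≤ n ≤ 14 (n=0 is outside the asked range and is not counted): n = 1, 4, 5, 10, 14; that makes 5.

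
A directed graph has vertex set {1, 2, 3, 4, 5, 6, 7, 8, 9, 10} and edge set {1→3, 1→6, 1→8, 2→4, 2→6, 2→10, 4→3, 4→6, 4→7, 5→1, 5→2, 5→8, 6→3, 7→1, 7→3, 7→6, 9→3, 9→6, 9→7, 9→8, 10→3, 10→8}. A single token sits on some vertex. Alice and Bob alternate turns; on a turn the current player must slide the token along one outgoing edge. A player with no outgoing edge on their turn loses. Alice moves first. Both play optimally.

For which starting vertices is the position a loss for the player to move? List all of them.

2, 3, 8

Compute win/loss labels from the base case upward. A position with no move is L. Any other position is W if it can reach an L in one move, else L.
Every edge goes from a vertex to one that appears earlier in the order 3, 8, 6, 1, 10, 7, 4, 2, 5, 9, so processing vertices in that order labels each vertex after all of its successors.
3: no outgoing edge → L
8: no outgoing edge → L
6: reaches L-position 3 → W
1: reaches L-position 8 → W
10: reaches L-position 8 → W
7: reaches L-position 3 → W
4: reaches L-position 3 → W
2: only reaches 4(W), 10(W), 6(W), all W → L
5: reaches L-position 2 → W
9: reaches L-position 8 → W
The losing starting vertices are exactly the entries labelled L in this table (3 of them).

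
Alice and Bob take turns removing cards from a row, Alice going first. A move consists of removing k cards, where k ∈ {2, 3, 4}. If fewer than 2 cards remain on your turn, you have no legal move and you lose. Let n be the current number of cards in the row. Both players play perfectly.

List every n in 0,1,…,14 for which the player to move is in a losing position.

Positions with no move are L. A position that does have a move is losing for the player to move precisely when every available move leads to a winning position for the opponent. Fill in the labels:
n=0: no move → L
n=1: no move → L
n=2: →0(L), so W
n=3: →1(L), so W
n=4: →1(L), so W
n=5: →1(L), so W
n=6: →4(W), 3(W), 2(W) — all W, so L
n=7: →5(W), 4(W), 3(W) — all W, so L
n=8: →6(L), so W
n=9: →7(L), so W
n=10: →7(L), so W
n=11: →7(L), so W
n=12: →10(W), 9(W), 8(W) — all W, so L
n=13: →11(W), 10(W), 9(W) — all W, so L
n=14: →12(L), so W
Reading off the rows marked L gives the requested list; there are 6 such values of n.

0, 1, 6, 7, 12, 13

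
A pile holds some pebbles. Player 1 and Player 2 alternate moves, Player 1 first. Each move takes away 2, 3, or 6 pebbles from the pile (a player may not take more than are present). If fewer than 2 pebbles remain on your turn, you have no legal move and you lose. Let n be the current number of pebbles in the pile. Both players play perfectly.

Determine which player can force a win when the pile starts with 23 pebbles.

Compute win/loss labels from the base case upward. A position with no move is L. Any other position is W if it can reach an L in one move, else L.
n=0: no move → L
n=1: no move → L
n=2: can move to 0, which is L ⇒ W
n=3: can move to 1, which is L ⇒ W
n=4: can move to 1, which is L ⇒ W
n=5: moves to 3(W), 2(W); every one is W ⇒ L
n=6: can move to 0, which is L ⇒ W
n=7: can move to 5, which is L ⇒ W
n=8: can move to 5, which is L ⇒ W
n=9: moves to 7(W), 6(W), 3(W); every one is W ⇒ L
n=10: moves to 8(W), 7(W), 4(W); every one is W ⇒ L
n=11: can move to 9, which is L ⇒ W
n=12: can move to 10, which is L ⇒ W
n=13: can move to 10, which is L ⇒ W
n=14: moves to 12(W), 11(W), 8(W); every one is W ⇒ L
n=15: can move to 9, which is L ⇒ W
n=16: can move to 14, which is L ⇒ W
n=17: can move to 14, which is L ⇒ W
n=18: moves to 16(W), 15(W), 12(W); every one is W ⇒ L
n=19: moves to 17(W), 16(W), 13(W); every one is W ⇒ L
n=20: can move to 18, which is L ⇒ W
n=21: can move to 19, which is L ⇒ W
n=22: can move to 19, which is L ⇒ W
n=23: moves to 21(W), 20(W), 17(W); every one is W ⇒ L
The starting position 23 is L: whatever Player 1 does, the opponent receives a W position.

Player 2 wins.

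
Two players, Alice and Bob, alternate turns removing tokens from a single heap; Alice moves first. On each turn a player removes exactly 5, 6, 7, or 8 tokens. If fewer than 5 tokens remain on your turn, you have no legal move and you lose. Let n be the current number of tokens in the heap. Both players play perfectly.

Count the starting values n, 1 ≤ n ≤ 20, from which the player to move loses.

Classify positions by backward induction: terminal positions (no move available) are L. From any other position, the mover wins iff some move reaches an L.
n=0: no move → L
n=1: no move → L
n=2: no move → L
n=3: no move → L
n=4: no move → L
n=5: reaches L-position 0 → W
n=6: reaches L-position 1 → W
n=7: reaches L-position 2 → W
n=8: reaches L-position 3 → W
n=9: reaches L-position 4 → W
n=10: reaches L-position 4 → W
n=11: reaches L-position 4 → W
n=12: reaches L-position 4 → W
n=13: only reaches 8(W), 7(W), 6(W), 5(W), all W → L
n=14: only reaches 9(W), 8(W), 7(W), 6(W), all W → L
n=15: only reaches 10(W), 9(W), 8(W), 7(W), all W → L
n=16: only reaches 11(W), 10(W), 9(W), 8(W), all W → L
n=17: only reaches 12(W), 11(W), 10(W), 9(W), all W → L
n=18: reaches L-position 13 → W
n=19: reaches L-position 14 → W
n=20: reaches L-position 15 → W
L entries with 1 ≤ n ≤ 20 (n=0 is outside the asked range and is not counted): n = 1, 2, 3, 4, 13, 14, 15, 16, 17; that makes 9.

9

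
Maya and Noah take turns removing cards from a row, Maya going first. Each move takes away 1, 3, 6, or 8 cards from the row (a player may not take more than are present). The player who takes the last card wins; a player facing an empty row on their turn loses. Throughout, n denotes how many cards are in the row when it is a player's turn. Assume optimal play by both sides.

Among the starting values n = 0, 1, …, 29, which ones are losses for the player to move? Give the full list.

Work bottom-up. With no move the player to move loses. Otherwise the position is W if at least one move leads to an L position for the opponent, and L if every move leads to a W.
n=0: no move → L
n=1: can move to 0, which is L ⇒ W
n=2: the only move is to 1(W), a W ⇒ L
n=3: can move to 2, which is L ⇒ W
n=4: moves to 3(W), 1(W); every one is W ⇒ L
n=5: can move to 4, which is L ⇒ W
n=6: can move to 0, which is L ⇒ W
n=7: can move to 4, which is L ⇒ W
n=8: can move to 2, which is L ⇒ W
n=9: moves to 8(W), 6(W), 3(W), 1(W); every one is W ⇒ L
n=10: can move to 9, which is L ⇒ W
n=11: moves to 10(W), 8(W), 5(W), 3(W); every one is W ⇒ L
n=12: can move to 11, which is L ⇒ W
n=13: moves to 12(W), 10(W), 7(W), 5(W); every one is W ⇒ L
n=14: can move to 13, which is L ⇒ W
n=15: can move to 9, which is L ⇒ W
n=16: can move to 13, which is L ⇒ W
n=17: can move to 11, which is L ⇒ W
n=18: moves to 17(W), 15(W), 12(W), 10(W); every one is W ⇒ L
n=19: can move to 18, which is L ⇒ W
n=20: moves to 19(W), 17(W), 14(W), 12(W); every one is W ⇒ L
n=21: can move to 20, which is L ⇒ W
n=22: moves to 21(W), 19(W), 16(W), 14(W); every one is W ⇒ L
n=23: can move to 22, which is L ⇒ W
n=24: can move to 18, which is L ⇒ W
n=25: can move to 22, which is L ⇒ W
n=26: can move to 20, which is L ⇒ W
n=27: moves to 26(W), 24(W), 21(W), 19(W); every one is W ⇒ L
n=28: can move to 27, which is L ⇒ W
n=29: moves to 28(W), 26(W), 23(W), 21(W); every one is W ⇒ L
The losing starting values of n are exactly the entries labelled L in this table (11 of them).

0, 2, 4, 9, 11, 13, 18, 20, 22, 27, 29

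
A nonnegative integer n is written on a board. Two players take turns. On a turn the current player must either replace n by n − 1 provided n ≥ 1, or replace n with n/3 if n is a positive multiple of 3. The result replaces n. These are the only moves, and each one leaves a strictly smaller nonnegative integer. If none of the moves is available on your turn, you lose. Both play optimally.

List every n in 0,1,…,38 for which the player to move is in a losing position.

Positions with no move are L. A position that does have a move is losing for the player to move precisely when every available move leads to a winning position for the opponent. Fill in the labels:
n=0: no move → L
n=1: →0(L), so W
n=2: →1(W) only, which is W, so L
n=3: →2(L), so W
n=4: →3(W) only, which is W, so L
n=5: →4(L), so W
n=6: →2(L), so W
n=7: →6(W) only, which is W, so L
n=8: →7(L), so W
n=9: →3(W), 8(W) — all W, so L
n=10: →9(L), so W
n=11: →10(W) only, which is W, so L
n=12: →4(L), so W
n=13: →12(W) only, which is W, so L
n=14: →13(L), so W
n=15: →5(W), 14(W) — all W, so L
n=16: →15(L), so W
n=17: →16(W) only, which is W, so L
n=18: →17(L), so W
n=19: →18(W) only, which is W, so L
n=20: →19(L), so W
n=21: →7(L), so W
n=22: →21(W) only, which is W, so L
n=23: →22(L), so W
n=24: →8(W), 23(W) — all W, so L
n=25: →24(L), so W
n=26: →25(W) only, which is W, so L
n=27: →9(L), so W
n=28: →27(W) only, which is W, so L
n=29: →28(L), so W
n=30: →10(W), 29(W) — all W, so L
n=31: →30(L), so W
n=32: →31(W) only, which is W, so L
n=33: →11(L), so W
n=34: →33(W) only, which is W, so L
n=35: →34(L), so W
n=36: →12(W), 35(W) — all W, so L
n=37: →36(L), so W
n=38: →37(W) only, which is W, so L
Reading off the rows marked L gives the requested list; there are 19 such values of n.

0, 2, 4, 7, 9, 11, 13, 15, 17, 19, 22, 24, 26, 28, 30, 32, 34, 36, 38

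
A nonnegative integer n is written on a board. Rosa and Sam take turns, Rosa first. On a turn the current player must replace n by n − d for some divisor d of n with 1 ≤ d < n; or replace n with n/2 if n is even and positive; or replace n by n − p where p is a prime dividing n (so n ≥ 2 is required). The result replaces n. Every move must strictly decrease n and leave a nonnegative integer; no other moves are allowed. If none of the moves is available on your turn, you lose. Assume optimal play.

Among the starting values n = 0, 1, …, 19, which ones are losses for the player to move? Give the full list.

0, 1, 4, 9, 14

Use the standard recursion: the mover loses at a terminal position; elsewhere, the mover wins exactly when some move hands the opponent an L position.
n=0: no move → L
n=1: no move → L
n=2: W (go to 0, an L position)
n=3: W (go to 0, an L position)
n=4: L (options 2(W), 3(W) are all W)
n=5: W (go to 0, an L position)
n=6: W (go to 4, an L position)
n=7: W (go to 0, an L position)
n=8: W (go to 4, an L position)
n=9: L (options 6(W), 8(W) are all W)
n=10: W (go to 9, an L position)
n=11: W (go to 0, an L position)
n=12: W (go to 9, an L position)
n=13: W (go to 0, an L position)
n=14: L (options 7(W), 12(W), 13(W) are all W)
n=15: W (go to 14, an L position)
n=16: W (go to 14, an L position)
n=17: W (go to 0, an L position)
n=18: W (go to 9, an L position)
n=19: W (go to 0, an L position)
Reading off the rows marked L gives the requested list; there are 5 such values of n.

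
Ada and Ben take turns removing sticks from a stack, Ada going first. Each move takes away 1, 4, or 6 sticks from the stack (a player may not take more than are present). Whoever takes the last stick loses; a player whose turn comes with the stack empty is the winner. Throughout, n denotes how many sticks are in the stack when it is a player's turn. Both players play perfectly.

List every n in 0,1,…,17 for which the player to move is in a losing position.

Classify positions by backward induction: terminal positions (no move available) are W. From any other position, the mover wins iff some move reaches an L.
n=0: no move; the opponent has just taken the last stick and therefore loses → W
n=1: the only move is to 0(W), a W ⇒ L
n=2: can move to 1, which is L ⇒ W
n=3: the only move is to 2(W), a W ⇒ L
n=4: can move to 3, which is L ⇒ W
n=5: can move to 1, which is L ⇒ W
n=6: moves to 5(W), 2(W), 0(W); every one is W ⇒ L
n=7: can move to 6, which is L ⇒ W
n=8: moves to 7(W), 4(W), 2(W); every one is W ⇒ L
n=9: can move to 8, which is L ⇒ W
n=10: can move to 6, which is L ⇒ W
n=11: moves to 10(W), 7(W), 5(W); every one is W ⇒ L
n=12: can move to 11, which is L ⇒ W
n=13: moves to 12(W), 9(W), 7(W); every one is W ⇒ L
n=14: can move to 13, which is L ⇒ W
n=15: can move to 11, which is L ⇒ W
n=16: moves to 15(W), 12(W), 10(W); every one is W ⇒ L
n=17: can move to 16, which is L ⇒ W
Reading off the rows marked L gives the requested list; there are 7 such values of n.

1, 3, 6, 8, 11, 13, 16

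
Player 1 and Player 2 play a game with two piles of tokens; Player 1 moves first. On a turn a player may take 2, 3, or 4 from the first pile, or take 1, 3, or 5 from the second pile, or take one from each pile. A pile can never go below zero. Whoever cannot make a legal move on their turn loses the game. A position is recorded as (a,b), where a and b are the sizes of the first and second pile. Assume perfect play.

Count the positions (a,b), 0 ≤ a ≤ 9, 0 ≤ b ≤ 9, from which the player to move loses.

Work bottom-up. With no move the player to move loses. Otherwise the position is W if at least one move leads to an L position for the opponent, and L if every move leads to a W.
Every move lowers a or b (never raises either), so fill the grid row by row in increasing a, and left to right within a row: each cell's successors are then already labelled.
      b=0  b=1  b=2  b=3  b=4  b=5  b=6  b=7  b=8  b=9
a=0:    L    W    L    W    L    W    L    W    L    W
a=1:    L    W    L    W    L    W    L    W    L    W
a=2:    W    W    W    W    W    W    W    W    W    W
a=3:    W    L    W    L    W    L    W    L    W    L
a=4:    W    L    W    L    W    L    W    L    W    L
a=5:    W    W    W    W    W    W    W    W    W    W
a=6:    L    W    L    W    L    W    L    W    L    W
a=7:    L    W    L    W    L    W    L    W    L    W
a=8:    W    W    W    W    W    W    W    W    W    W
a=9:    W    L    W    L    W    L    W    L    W    L
Cells with no legal move (terminal, hence L): (0,0), (1,0).
The remaining L cells, each justified by listing all of its moves:
(0,2): →(0,1)(W) only, which is W, so L
(0,4): →(0,3)(W), (0,1)(W) — all W, so L
(0,6): →(0,5)(W), (0,3)(W), (0,1)(W) — all W, so L
(0,8): →(0,7)(W), (0,5)(W), (0,3)(W) — all W, so L
(1,2): →(1,1)(W), (0,1)(W) — all W, so L
(1,4): →(1,3)(W), (1,1)(W), (0,3)(W) — all W, so L
(1,6): →(1,5)(W), (1,3)(W), (1,1)(W), (0,5)(W) — all W, so L
(1,8): →(1,7)(W), (1,5)(W), (1,3)(W), (0,7)(W) — all W, so L
(3,1): →(1,1)(W), (0,1)(W), (3,0)(W), (2,0)(W) — all W, so L
(3,3): →(1,3)(W), (0,3)(W), (3,2)(W), (3,0)(W), (2,2)(W) — all W, so L
(3,5): →(1,5)(W), (0,5)(W), (3,4)(W), (3,2)(W), (3,0)(W), (2,4)(W) — all W, so L
(3,7): →(1,7)(W), (0,7)(W), (3,6)(W), (3,4)(W), (3,2)(W), (2,6)(W) — all W, so L
(3,9): →(1,9)(W), (0,9)(W), (3,8)(W), (3,6)(W), (3,4)(W), (2,8)(W) — all W, so L
(4,1): →(2,1)(W), (1,1)(W), (0,1)(W), (4,0)(W), (3,0)(W) — all W, so L
(4,3): →(2,3)(W), (1,3)(W), (0,3)(W), (4,2)(W), (4,0)(W), (3,2)(W) — all W, so L
(4,5): →(2,5)(W), (1,5)(W), (0,5)(W), (4,4)(W), (4,2)(W), (4,0)(W), (3,4)(W) — all W, so L
(4,7): →(2,7)(W), (1,7)(W), (0,7)(W), (4,6)(W), (4,4)(W), (4,2)(W), (3,6)(W) — all W, so L
(4,9): →(2,9)(W), (1,9)(W), (0,9)(W), (4,8)(W), (4,6)(W), (4,4)(W), (3,8)(W) — all W, so L
(6,0): →(4,0)(W), (3,0)(W), (2,0)(W) — all W, so L
(6,2): →(4,2)(W), (3,2)(W), (2,2)(W), (6,1)(W), (5,1)(W) — all W, so L
(6,4): →(4,4)(W), (3,4)(W), (2,4)(W), (6,3)(W), (6,1)(W), (5,3)(W) — all W, so L
(6,6): →(4,6)(W), (3,6)(W), (2,6)(W), (6,5)(W), (6,3)(W), (6,1)(W), (5,5)(W) — all W, so L
(6,8): →(4,8)(W), (3,8)(W), (2,8)(W), (6,7)(W), (6,5)(W), (6,3)(W), (5,7)(W) — all W, so L
(7,0): →(5,0)(W), (4,0)(W), (3,0)(W) — all W, so L
(7,2): →(5,2)(W), (4,2)(W), (3,2)(W), (7,1)(W), (6,1)(W) — all W, so L
(7,4): →(5,4)(W), (4,4)(W), (3,4)(W), (7,3)(W), (7,1)(W), (6,3)(W) — all W, so L
(7,6): →(5,6)(W), (4,6)(W), (3,6)(W), (7,5)(W), (7,3)(W), (7,1)(W), (6,5)(W) — all W, so L
(7,8): →(5,8)(W), (4,8)(W), (3,8)(W), (7,7)(W), (7,5)(W), (7,3)(W), (6,7)(W) — all W, so L
(9,1): →(7,1)(W), (6,1)(W), (5,1)(W), (9,0)(W), (8,0)(W) — all W, so L
(9,3): →(7,3)(W), (6,3)(W), (5,3)(W), (9,2)(W), (9,0)(W), (8,2)(W) — all W, so L
(9,5): →(7,5)(W), (6,5)(W), (5,5)(W), (9,4)(W), (9,2)(W), (9,0)(W), (8,4)(W) — all W, so L
(9,7): →(7,7)(W), (6,7)(W), (5,7)(W), (9,6)(W), (9,4)(W), (9,2)(W), (8,6)(W) — all W, so L
(9,9): →(7,9)(W), (6,9)(W), (5,9)(W), (9,8)(W), (9,6)(W), (9,4)(W), (8,8)(W) — all W, so L
Every other cell has at least one move into one of the L cells above, so it is W.
L cells per row: a=0: 5, a=1: 5, a=2: 0, a=3: 5, a=4: 5, a=5: 0, a=6: 5, a=7: 5, a=8: 0, a=9: 5; total 35.

35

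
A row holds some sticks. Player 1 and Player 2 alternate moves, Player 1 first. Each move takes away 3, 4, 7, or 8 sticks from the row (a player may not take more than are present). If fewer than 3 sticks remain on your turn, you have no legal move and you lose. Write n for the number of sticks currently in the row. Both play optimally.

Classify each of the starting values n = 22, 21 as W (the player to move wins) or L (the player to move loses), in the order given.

22: L, 21: W

Positions with no move are L. A position that does have a move is losing for the player to move precisely when every available move leads to a winning position for the opponent. Fill in the labels:
n=0: no move → L
n=1: no move → L
n=2: no move → L
n=3: W (go to 0, an L position)
n=4: W (go to 1, an L position)
n=5: W (go to 2, an L position)
n=6: W (go to 2, an L position)
n=7: W (go to 0, an L position)
n=8: W (go to 1, an L position)
n=9: W (go to 2, an L position)
n=10: W (go to 2, an L position)
n=11: L (options 8(W), 7(W), 4(W), 3(W) are all W)
n=12: L (options 9(W), 8(W), 5(W), 4(W) are all W)
n=13: L (options 10(W), 9(W), 6(W), 5(W) are all W)
n=14: W (go to 11, an L position)
n=15: W (go to 12, an L position)
n=16: W (go to 13, an L position)
n=17: W (go to 13, an L position)
n=18: W (go to 11, an L position)
n=19: W (go to 12, an L position)
n=20: W (go to 13, an L position)
n=21: W (go to 13, an L position)
n=22: L (options 19(W), 18(W), 15(W), 14(W) are all W)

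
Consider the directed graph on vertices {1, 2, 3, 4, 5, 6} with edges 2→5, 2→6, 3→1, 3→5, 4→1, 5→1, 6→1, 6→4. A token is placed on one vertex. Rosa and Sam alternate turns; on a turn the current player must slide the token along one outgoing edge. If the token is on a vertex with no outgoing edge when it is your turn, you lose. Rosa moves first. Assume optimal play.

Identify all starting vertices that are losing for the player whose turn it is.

Work bottom-up. With no move the player to move loses. Otherwise the position is W if at least one move leads to an L position for the opponent, and L if every move leads to a W.
Every edge goes from a vertex to one that appears earlier in the order 1, 4, 6, 5, 3, 2, so processing vertices in that order labels each vertex after all of its successors.
1: no outgoing edge → L
4: W (go to 1, an L position)
6: W (go to 1, an L position)
5: W (go to 1, an L position)
3: W (go to 1, an L position)
2: L (options 5(W), 6(W) are all W)
The losing starting vertices are exactly the entries labelled L in this table (2 of them).

1, 2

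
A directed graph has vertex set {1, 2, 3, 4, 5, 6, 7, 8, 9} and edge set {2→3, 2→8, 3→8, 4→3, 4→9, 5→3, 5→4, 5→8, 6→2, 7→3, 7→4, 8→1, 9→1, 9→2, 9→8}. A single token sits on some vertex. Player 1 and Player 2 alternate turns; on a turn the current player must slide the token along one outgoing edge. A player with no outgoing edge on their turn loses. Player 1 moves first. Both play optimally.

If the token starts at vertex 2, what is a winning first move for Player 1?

Label each position W (a win for the player to move) or L (a loss). A position with no legal move is L; any other position is W exactly when some move reaches an L, and L when every move reaches a W.
Every edge goes from a vertex to one that appears earlier in the order 1, 8, 3, 2, 9, 6, 4, 5, 7, so processing vertices in that order labels each vertex after all of its successors.
1: no outgoing edge → L
8: →1(L), so W
3: →8(W) only, which is W, so L
2: →3(L), so W
9: →1(L), so W
6: →2(W) only, which is W, so L
4: →3(L), so W
5: →3(L), so W
7: →3(L), so W
From 2, the L positions reachable in one move are: 3.

Move to 3.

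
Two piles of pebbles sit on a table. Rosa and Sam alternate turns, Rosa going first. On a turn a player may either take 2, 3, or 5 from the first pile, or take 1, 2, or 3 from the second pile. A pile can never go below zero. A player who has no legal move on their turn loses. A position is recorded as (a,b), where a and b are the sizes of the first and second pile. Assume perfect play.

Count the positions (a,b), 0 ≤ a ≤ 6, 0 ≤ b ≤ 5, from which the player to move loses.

11

Label each position W (a win for the player to move) or L (a loss). A position with no legal move is L; any other position is W exactly when some move reaches an L, and L when every move reaches a W.
Every move lowers a or b (never raises either), so fill the grid row by row in increasing a, and left to right within a row: each cell's successors are then already labelled.
      b=0  b=1  b=2  b=3  b=4  b=5
a=0:    L    W    W    W    L    W
a=1:    L    W    W    W    L    W
a=2:    W    L    W    W    W    L
a=3:    W    L    W    W    W    L
a=4:    W    W    L    W    W    W
a=5:    W    W    L    W    W    W
a=6:    W    W    W    L    W    W
Cells with no legal move (terminal, hence L): (0,0), (1,0).
The remaining L cells, each justified by listing all of its moves:
(0,4): only reaches (0,3)(W), (0,2)(W), (0,1)(W), all W → L
(1,4): only reaches (1,3)(W), (1,2)(W), (1,1)(W), all W → L
(2,1): only reaches (0,1)(W), (2,0)(W), all W → L
(2,5): only reaches (0,5)(W), (2,4)(W), (2,3)(W), (2,2)(W), all W → L
(3,1): only reaches (1,1)(W), (0,1)(W), (3,0)(W), all W → L
(3,5): only reaches (1,5)(W), (0,5)(W), (3,4)(W), (3,3)(W), (3,2)(W), all W → L
(4,2): only reaches (2,2)(W), (1,2)(W), (4,1)(W), (4,0)(W), all W → L
(5,2): only reaches (3,2)(W), (2,2)(W), (0,2)(W), (5,1)(W), (5,0)(W), all W → L
(6,3): only reaches (4,3)(W), (3,3)(W), (1,3)(W), (6,2)(W), (6,1)(W), (6,0)(W), all W → L
Every other cell has at least one move into one of the L cells above, so it is W.
L cells per row: a=0: 2, a=1: 2, a=2: 2, a=3: 2, a=4: 1, a=5: 1, a=6: 1; total 11.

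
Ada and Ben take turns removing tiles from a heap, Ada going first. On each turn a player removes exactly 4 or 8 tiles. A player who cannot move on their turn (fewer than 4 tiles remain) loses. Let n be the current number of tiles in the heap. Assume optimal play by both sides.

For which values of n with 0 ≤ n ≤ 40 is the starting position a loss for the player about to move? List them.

Work bottom-up. With no move the player to move loses. Otherwise the position is W if at least one move leads to an L position for the opponent, and L if every move leads to a W.
n=0: no move → L
n=1: no move → L
n=2: no move → L
n=3: no move → L
n=4: reaches L-position 0 → W
n=5: reaches L-position 1 → W
n=6: reaches L-position 2 → W
n=7: reaches L-position 3 → W
n=8: reaches L-position 0 → W
n=9: reaches L-position 1 → W
n=10: reaches L-position 2 → W
n=11: reaches L-position 3 → W
n=12: only reaches 8(W), 4(W), all W → L
n=13: only reaches 9(W), 5(W), all W → L
n=14: only reaches 10(W), 6(W), all W → L
n=15: only reaches 11(W), 7(W), all W → L
n=16: reaches L-position 12 → W
n=17: reaches L-position 13 → W
n=18: reaches L-position 14 → W
n=19: reaches L-position 15 → W
n=20: reaches L-position 12 → W
n=21: reaches L-position 13 → W
n=22: reaches L-position 14 → W
n=23: reaches L-position 15 → W
n=24: only reaches 20(W), 16(W), all W → L
n=25: only reaches 21(W), 17(W), all W → L
n=26: only reaches 22(W), 18(W), all W → L
n=27: only reaches 23(W), 19(W), all W → L
n=28: reaches L-position 24 → W
n=29: reaches L-position 25 → W
n=30: reaches L-position 26 → W
n=31: reaches L-position 27 → W
n=32: reaches L-position 24 → W
n=33: reaches L-position 25 → W
n=34: reaches L-position 26 → W
n=35: reaches L-position 27 → W
n=36: only reaches 32(W), 28(W), all W → L
n=37: only reaches 33(W), 29(W), all W → L
n=38: only reaches 34(W), 30(W), all W → L
n=39: only reaches 35(W), 31(W), all W → L
n=40: reaches L-position 36 → W
Reading off the rows marked L gives the requested list; there are 16 such values of n.

0, 1, 2, 3, 12, 13, 14, 15, 24, 25, 26, 27, 36, 37, 38, 39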